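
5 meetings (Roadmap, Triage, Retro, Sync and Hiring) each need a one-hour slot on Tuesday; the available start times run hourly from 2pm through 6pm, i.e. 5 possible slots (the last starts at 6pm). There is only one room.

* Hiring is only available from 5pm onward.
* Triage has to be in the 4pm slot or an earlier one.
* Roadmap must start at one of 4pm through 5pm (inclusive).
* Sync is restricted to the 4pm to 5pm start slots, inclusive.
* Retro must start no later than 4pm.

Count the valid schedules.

4

Enumerating: Sync -> 5pm, Roadmap -> 4pm, Triage -> 2pm, Hiring -> 6pm, Retro -> 3pm | Sync -> 5pm; Retro -> 2pm; Roadmap -> 4pm; Triage -> 3pm; Hiring -> 6pm | Hiring=6pm; Roadmap=5pm; Triage=2pm; Sync=4pm; Retro=3pm | Hiring in 6pm, Sync in 4pm, Retro in 2pm, Triage in 3pm, Roadmap in 5pm.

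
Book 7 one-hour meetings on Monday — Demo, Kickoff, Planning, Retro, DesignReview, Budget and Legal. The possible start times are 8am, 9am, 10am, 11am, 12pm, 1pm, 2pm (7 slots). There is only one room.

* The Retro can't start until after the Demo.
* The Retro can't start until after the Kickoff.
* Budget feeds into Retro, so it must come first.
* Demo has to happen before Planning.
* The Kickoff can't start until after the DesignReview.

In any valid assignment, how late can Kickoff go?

Precedence pushes Kickoff to at least 9am; downstream work caps Kickoff at 1pm.
Kickoff at 1pm is achievable: DesignReview -> 10am, Kickoff -> 1pm, Planning -> 9am, Budget -> 11am, Legal -> 12pm, Retro -> 2pm, Demo -> 8am.

1pm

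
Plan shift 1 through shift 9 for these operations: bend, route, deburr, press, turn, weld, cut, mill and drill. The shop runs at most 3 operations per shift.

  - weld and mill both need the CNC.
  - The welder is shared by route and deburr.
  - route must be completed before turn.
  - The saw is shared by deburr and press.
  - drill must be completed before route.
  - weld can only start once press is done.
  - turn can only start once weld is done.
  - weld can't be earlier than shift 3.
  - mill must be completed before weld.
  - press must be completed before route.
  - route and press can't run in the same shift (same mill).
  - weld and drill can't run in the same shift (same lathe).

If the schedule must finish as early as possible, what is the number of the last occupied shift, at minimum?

The precedence chain requires at least 3 distinct shifts.
With at most 3 per shift and 9 operations, at least 3 shifts are needed.
Propagating the time windows through the other constraints, turn can't land before shift 4, so the schedule must run through at least shift 4.
4 works (last occupied shift: shift 4): for example cut=shift 2; bend=shift 2; route=shift 2; deburr=shift 3; drill=shift 1; press=shift 1; weld=shift 3; turn=shift 4; mill=shift 1.

shift 4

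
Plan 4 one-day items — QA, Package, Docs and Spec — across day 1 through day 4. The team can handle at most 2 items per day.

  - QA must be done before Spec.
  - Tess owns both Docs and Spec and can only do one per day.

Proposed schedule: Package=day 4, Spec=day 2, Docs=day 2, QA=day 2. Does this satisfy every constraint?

The team can handle at most 2 items per day — violated.
QA must be done before Spec — violated.
Tess owns both Docs and Spec and can only do one per day — violated.

No. Tess owns both Docs and Spec and can only do one per day is not satisfied.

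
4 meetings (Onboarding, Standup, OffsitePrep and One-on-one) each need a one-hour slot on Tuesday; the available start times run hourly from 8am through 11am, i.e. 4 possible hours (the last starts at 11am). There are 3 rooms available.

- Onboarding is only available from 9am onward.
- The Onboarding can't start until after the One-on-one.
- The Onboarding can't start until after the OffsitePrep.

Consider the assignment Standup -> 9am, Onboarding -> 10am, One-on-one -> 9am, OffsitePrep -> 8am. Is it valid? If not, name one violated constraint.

The Onboarding can't start until after the OffsitePrep — holds.
Onboarding is only available from 9am onward — holds.
The Onboarding can't start until after the One-on-one — holds.
There are 3 rooms available — holds.

Yes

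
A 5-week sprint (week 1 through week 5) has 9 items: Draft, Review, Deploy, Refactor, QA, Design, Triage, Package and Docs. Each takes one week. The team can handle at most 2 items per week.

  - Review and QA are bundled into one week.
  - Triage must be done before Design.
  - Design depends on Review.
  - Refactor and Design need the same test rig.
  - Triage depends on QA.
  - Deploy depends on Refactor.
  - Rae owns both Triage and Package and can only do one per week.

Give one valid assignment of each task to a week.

QA=week 1, Triage=week 2, Deploy=week 3, Design=week 3, Refactor=week 2, Draft=week 4, Docs=week 5, Review=week 1, Package=week 4

Checking: Triage(week 2) before Design(week 3); Review(week 1) before Design(week 3); QA(week 1) before Triage(week 2); Refactor(week 2) before Deploy(week 3); Refactor(week 2) != Design(week 3); Triage(week 2) != Package(week 4); Review = QA = week 1; max 2 per week (cap 2).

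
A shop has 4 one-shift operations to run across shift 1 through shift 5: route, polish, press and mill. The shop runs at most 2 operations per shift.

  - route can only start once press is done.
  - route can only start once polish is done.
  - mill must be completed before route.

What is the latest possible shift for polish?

Downstream work caps polish at shift 4.
polish at shift 4 is achievable: polish -> shift 4; press -> shift 1; mill -> shift 1; route -> shift 5.

shift 4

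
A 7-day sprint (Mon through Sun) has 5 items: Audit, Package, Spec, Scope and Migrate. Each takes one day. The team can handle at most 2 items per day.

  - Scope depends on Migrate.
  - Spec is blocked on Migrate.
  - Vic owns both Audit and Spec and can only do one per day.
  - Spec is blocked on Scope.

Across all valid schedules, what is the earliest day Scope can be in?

Precedence pushes Scope to at least Tue; downstream work caps Scope at Sat.
Scope at Tue is achievable: Audit=Mon, Spec=Wed, Package=Tue, Migrate=Mon, Scope=Tue.

Tue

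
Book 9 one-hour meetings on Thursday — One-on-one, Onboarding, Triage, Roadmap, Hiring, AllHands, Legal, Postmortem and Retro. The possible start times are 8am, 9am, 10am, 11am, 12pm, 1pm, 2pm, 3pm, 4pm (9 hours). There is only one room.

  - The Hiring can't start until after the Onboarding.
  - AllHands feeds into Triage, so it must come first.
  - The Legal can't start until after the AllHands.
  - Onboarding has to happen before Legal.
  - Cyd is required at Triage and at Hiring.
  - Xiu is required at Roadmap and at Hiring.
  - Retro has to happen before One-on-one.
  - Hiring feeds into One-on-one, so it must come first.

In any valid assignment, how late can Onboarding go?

Downstream work caps Onboarding at 2pm.
Onboarding at 1pm is achievable: Roadmap=11am, One-on-one=3pm, Legal=4pm, Onboarding=1pm, Retro=10am, Hiring=2pm, Postmortem=12pm, AllHands=8am, Triage=9am.
Nothing later works — the conflict and capacity constraints rule out every hour after 1pm.

1pm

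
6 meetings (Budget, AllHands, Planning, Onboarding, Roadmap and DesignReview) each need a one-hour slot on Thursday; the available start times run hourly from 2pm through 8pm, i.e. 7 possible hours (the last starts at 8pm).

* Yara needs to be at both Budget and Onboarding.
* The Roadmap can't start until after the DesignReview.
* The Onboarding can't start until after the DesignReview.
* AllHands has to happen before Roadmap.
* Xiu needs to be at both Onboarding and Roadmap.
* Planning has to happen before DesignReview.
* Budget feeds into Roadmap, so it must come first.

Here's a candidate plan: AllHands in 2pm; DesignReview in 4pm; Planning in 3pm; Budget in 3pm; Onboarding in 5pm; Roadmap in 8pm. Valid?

Budget feeds into Roadmap, so it must come first — holds.
The Onboarding can't start until after the DesignReview — holds.
AllHands has to happen before Roadmap — holds.
Xiu needs to be at both Onboarding and Roadmap — holds.
The Roadmap can't start until after the DesignReview — holds.
Yara needs to be at both Budget and Onboarding — holds.
Planning has to happen before DesignReview — holds.

Yes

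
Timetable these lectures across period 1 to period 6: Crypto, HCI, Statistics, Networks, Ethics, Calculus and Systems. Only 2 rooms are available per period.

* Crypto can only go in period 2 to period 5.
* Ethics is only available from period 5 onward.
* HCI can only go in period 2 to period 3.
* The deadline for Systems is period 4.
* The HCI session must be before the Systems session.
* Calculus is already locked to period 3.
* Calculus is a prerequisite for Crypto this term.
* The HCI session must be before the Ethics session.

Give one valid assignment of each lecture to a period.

Crypto=period 4, Statistics=period 1, Systems=period 3, Networks=period 1, Calculus=period 3, HCI=period 2, Ethics=period 5

Checking: HCI(period 2) before Ethics(period 5); HCI(period 2) before Systems(period 3); Calculus(period 3) before Crypto(period 4); Calculus=period 3 in [period 3,period 3]; Ethics=period 5 in [period 5,period 6]; HCI=period 2 in [period 2,period 3]; Crypto=period 4 in [period 2,period 5]; Systems=period 3 in [period 1,period 4]; max 2 per period (cap 2).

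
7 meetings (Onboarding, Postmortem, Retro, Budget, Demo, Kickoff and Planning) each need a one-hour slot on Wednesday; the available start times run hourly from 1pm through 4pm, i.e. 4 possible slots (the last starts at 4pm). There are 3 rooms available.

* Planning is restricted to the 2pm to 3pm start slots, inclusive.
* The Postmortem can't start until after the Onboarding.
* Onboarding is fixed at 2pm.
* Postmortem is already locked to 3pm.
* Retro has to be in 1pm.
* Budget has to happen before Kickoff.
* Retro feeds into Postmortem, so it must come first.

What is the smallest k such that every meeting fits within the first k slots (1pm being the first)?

3 slots

The precedence chain requires at least 2 distinct slots.
With at most 3 per slot and 7 meetings, at least 3 slots are needed.
Postmortem can't be placed before 3pm — that is slot 3 counting from 1pm — so the schedule must run through at least 3 slots.
3 works (last occupied slot: 3pm): for example Kickoff -> 2pm, Onboarding -> 2pm, Demo -> 1pm, Postmortem -> 3pm, Planning -> 2pm, Retro -> 1pm, Budget -> 1pm.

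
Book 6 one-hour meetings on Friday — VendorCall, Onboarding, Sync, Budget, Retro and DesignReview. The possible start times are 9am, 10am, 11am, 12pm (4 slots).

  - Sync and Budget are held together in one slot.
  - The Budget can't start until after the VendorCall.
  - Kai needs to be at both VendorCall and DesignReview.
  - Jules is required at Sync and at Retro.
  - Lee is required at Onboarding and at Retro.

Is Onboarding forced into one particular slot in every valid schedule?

Onboarding can be 9am (e.g. VendorCall -> 9am, Budget -> 10am, Onboarding -> 9am, Retro -> 11am, DesignReview -> 10am, Sync -> 10am) or 10am (e.g. VendorCall=9am; Budget=10am; DesignReview=10am; Onboarding=10am; Retro=9am; Sync=10am).

No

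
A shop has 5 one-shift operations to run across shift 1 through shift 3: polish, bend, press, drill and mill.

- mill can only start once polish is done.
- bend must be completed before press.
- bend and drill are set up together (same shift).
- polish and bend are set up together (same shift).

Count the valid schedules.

Splitting on polish: it can be shift 1 (4), shift 2 (1). Listing each branch's schedules as (bend, press, drill, mill) by shift number:
polish=shift 1: (1,2,1,2) (1,2,1,3) (1,3,1,2) (1,3,1,3) — 4.
polish=shift 2: (2,3,2,3) — 1.
Summing: 4 + 1 = 5.

5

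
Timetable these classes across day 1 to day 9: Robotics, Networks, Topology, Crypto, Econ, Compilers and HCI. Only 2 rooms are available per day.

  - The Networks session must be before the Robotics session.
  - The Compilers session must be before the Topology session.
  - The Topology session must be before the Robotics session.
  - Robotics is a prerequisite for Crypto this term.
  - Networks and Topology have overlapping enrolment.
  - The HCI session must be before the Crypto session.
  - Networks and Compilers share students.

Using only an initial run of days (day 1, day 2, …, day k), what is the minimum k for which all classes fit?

The precedence chain requires at least 4 distinct days.
With at most 2 per day and 7 classes, at least 4 days are needed.
Could 4 days be enough, i.e. nothing placed later than day 4? No: Robotics must come after Networks (at day 1 or later) → {day 2, day 3, day 4}; Networks must come before Robotics (at day 4 or earlier) → {day 1, day 2, day 3}; Crypto must come after Robotics (at day 2 or later) → {day 3, day 4}; Robotics must come before Crypto (at day 4 or earlier) → {day 2, day 3}; Topology must come after Compilers (at day 1 or later) → {day 2, day 3, day 4}; Compilers must come before Topology (at day 4 or earlier) → {day 1, day 2, day 3}; Robotics must come after Topology (at day 2 or later) → {day 3}; Topology must come before Robotics (at day 3 or earlier) → {day 2}; Networks can't share with Topology (day 2) → {day 1, day 3}; Networks must come before Robotics (at day 3 or earlier) → {day 1}; Compilers must come before Topology (at day 2 or earlier) → {day 1}; Compilers can't share with Networks (day 1) → nothing is left.
So 4 days is not enough.
5 works (last occupied day: day 5): for example HCI -> day 1, Econ -> day 2, Networks -> day 3, Compilers -> day 1, Crypto -> day 5, Topology -> day 2, Robotics -> day 4.

5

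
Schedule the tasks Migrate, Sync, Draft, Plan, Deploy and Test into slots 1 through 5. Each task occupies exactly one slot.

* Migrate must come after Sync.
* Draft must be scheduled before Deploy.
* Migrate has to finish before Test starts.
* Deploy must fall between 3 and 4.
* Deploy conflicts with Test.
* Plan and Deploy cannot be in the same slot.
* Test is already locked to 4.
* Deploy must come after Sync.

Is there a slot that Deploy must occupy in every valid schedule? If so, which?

3

Deploy's window is 3–4.
Test is fixed at 4, and Deploy can't share a slot with Test.
So Deploy must be 3.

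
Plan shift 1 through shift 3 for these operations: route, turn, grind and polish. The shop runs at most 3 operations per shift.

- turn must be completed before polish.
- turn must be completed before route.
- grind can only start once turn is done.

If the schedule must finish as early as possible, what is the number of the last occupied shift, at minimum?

2

The precedence chain requires at least 2 distinct shifts.
With at most 3 per shift and 4 operations, at least 2 shifts are needed.
2 works (last occupied shift: shift 2): for example route in shift 2, grind in shift 2, polish in shift 2, turn in shift 1.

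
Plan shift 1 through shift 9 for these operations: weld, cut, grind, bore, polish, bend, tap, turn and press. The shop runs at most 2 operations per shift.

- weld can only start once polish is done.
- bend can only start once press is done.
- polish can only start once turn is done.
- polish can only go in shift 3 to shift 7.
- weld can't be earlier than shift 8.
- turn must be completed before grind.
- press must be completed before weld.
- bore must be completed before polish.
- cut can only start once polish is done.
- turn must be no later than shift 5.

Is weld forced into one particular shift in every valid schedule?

weld can be shift 8 (e.g. tap in shift 4, turn in shift 1, grind in shift 2, polish in shift 3, press in shift 1, bore in shift 2, weld in shift 8, bend in shift 3, cut in shift 4) or shift 9 (e.g. polish in shift 3, grind in shift 2, press in shift 1, bend in shift 3, turn in shift 1, bore in shift 2, weld in shift 9, tap in shift 4, cut in shift 4).

No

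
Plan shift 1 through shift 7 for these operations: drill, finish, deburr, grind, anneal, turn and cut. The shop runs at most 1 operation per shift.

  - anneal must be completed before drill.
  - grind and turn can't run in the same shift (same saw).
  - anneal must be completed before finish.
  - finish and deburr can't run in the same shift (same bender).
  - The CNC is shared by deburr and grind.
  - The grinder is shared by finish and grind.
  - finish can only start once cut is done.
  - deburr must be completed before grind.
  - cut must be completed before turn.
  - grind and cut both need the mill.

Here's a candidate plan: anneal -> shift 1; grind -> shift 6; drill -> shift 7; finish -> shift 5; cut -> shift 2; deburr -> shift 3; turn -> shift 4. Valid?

Valid

anneal must be completed before drill — holds.
cut must be completed before turn — holds.
finish can only start once cut is done — holds.
finish and deburr can't run in the same shift (same bender) — holds.
The grinder is shared by finish and grind — holds.
anneal must be completed before finish — holds.
grind and cut both need the mill — holds.
deburr must be completed before grind — holds.
The shop runs at most 1 operation per shift — holds.
grind and turn can't run in the same shift (same saw) — holds.
The CNC is shared by deburr and grind — holds.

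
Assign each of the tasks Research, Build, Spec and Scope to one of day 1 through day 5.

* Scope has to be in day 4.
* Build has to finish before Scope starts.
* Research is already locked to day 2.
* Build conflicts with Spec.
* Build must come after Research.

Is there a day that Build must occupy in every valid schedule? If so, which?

day 3

Research is fixed at day 2 and must come before Build, so Build is at least day 3.
Scope is fixed at day 4 and must come after Build, so Build is at most day 3.
So Build must be day 3.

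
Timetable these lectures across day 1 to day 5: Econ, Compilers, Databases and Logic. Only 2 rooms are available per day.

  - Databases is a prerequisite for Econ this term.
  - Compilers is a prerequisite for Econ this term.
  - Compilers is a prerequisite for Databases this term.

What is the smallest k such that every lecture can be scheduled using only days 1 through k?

The precedence chain requires at least 3 distinct days.
With at most 2 per day and 4 lectures, at least 2 days are needed.
3 works (last occupied day: day 3): for example Compilers in day 1, Logic in day 1, Databases in day 2, Econ in day 3.

3 days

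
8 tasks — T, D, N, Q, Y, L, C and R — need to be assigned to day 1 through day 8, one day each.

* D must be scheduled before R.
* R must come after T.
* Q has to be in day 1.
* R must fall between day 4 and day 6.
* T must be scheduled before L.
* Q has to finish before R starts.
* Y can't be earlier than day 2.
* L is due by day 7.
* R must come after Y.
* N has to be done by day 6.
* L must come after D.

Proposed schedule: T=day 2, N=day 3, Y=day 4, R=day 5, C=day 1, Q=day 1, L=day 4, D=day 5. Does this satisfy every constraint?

R must fall between day 4 and day 6 — holds.
N has to be done by day 6 — holds.
Q has to finish before R starts — holds.
L must come after D — violated.
L is due by day 7 — holds.
Q has to be in day 1 — holds.
Y can't be earlier than day 2 — holds.
R must come after Y — holds.
R must come after T — holds.
T must be scheduled before L — holds.
D must be scheduled before R — violated.

No. L must come after D is not satisfied.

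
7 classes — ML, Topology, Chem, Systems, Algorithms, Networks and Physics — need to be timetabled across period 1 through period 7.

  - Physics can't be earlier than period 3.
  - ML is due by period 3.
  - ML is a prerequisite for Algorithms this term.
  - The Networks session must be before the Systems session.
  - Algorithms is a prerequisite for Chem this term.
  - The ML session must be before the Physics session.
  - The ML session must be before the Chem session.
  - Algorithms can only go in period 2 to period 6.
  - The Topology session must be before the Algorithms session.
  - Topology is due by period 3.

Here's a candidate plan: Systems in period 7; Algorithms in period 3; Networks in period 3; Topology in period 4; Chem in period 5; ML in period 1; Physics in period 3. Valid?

No. The Topology session must be before the Algorithms session is not satisfied.

The Networks session must be before the Systems session — holds.
The ML session must be before the Chem session — holds.
The ML session must be before the Physics session — holds.
ML is a prerequisite for Algorithms this term — holds.
Topology is due by period 3 — violated.
Physics can't be earlier than period 3 — holds.
The Topology session must be before the Algorithms session — violated.
Algorithms is a prerequisite for Chem this term — holds.
Algorithms can only go in period 2 to period 6 — holds.
ML is due by period 3 — holds.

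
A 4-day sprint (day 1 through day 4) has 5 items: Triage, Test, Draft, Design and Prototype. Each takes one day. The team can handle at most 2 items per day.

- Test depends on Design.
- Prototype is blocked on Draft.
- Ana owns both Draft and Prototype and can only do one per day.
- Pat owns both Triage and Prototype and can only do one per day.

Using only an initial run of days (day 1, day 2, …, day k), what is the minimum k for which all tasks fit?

The precedence chain requires at least 2 distinct days.
With at most 2 per day and 5 tasks, at least 3 days are needed.
3 works (last occupied day: day 3): for example Prototype=day 2, Design=day 1, Draft=day 1, Triage=day 3, Test=day 2.

3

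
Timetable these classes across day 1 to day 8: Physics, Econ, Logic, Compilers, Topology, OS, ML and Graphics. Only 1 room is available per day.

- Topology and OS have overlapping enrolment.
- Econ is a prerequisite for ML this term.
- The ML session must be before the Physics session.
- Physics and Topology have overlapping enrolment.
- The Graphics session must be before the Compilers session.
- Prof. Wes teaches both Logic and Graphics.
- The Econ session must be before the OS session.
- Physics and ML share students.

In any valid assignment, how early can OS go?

day 2

Precedence pushes OS to at least day 2.
OS at day 2 is achievable: Logic in day 7, Graphics in day 5, Econ in day 1, Compilers in day 6, Physics in day 4, OS in day 2, Topology in day 8, ML in day 3.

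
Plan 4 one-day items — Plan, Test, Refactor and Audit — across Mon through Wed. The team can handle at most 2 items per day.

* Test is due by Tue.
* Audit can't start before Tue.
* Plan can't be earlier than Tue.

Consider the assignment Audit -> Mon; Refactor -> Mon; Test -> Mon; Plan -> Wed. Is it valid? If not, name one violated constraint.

No. Audit can't start before Tue is not satisfied.

Audit can't start before Tue — violated.
Plan can't be earlier than Tue — holds.
The team can handle at most 2 items per day — violated.
Test is due by Tue — holds.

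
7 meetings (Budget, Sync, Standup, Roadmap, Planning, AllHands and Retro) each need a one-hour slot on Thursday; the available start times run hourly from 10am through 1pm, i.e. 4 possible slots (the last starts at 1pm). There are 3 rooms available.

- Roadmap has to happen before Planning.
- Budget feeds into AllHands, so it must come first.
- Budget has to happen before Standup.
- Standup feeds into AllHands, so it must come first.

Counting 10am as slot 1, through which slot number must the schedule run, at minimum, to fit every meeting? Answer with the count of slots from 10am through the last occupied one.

3

The precedence chain requires at least 3 distinct slots.
With at most 3 per slot and 7 meetings, at least 3 slots are needed.
3 works (last occupied slot: 12pm): for example Retro in 11am, Budget in 10am, Planning in 11am, Roadmap in 10am, AllHands in 12pm, Standup in 11am, Sync in 10am.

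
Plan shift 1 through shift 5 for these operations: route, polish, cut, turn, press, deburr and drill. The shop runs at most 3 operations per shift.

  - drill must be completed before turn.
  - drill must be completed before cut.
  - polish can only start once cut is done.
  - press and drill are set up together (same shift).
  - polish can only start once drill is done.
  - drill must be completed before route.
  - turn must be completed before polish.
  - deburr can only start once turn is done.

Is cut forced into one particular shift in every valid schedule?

cut can be shift 2 (e.g. polish in shift 3, deburr in shift 3, cut in shift 2, press in shift 1, drill in shift 1, route in shift 2, turn in shift 2) or shift 3 (e.g. press -> shift 1; cut -> shift 3; turn -> shift 2; deburr -> shift 3; route -> shift 2; drill -> shift 1; polish -> shift 4).

No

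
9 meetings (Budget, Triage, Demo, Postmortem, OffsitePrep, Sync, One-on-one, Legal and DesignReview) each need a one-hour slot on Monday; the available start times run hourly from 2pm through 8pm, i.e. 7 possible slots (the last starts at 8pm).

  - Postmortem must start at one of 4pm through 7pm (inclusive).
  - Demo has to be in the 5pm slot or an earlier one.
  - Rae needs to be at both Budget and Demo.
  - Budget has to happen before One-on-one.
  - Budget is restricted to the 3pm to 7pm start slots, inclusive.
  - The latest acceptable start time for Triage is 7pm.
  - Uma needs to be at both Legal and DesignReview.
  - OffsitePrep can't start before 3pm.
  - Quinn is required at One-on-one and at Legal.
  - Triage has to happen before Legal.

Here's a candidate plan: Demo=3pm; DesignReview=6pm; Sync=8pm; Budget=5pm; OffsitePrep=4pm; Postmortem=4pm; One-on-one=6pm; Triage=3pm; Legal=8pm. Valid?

Valid

Rae needs to be at both Budget and Demo — holds.
Triage has to happen before Legal — holds.
Uma needs to be at both Legal and DesignReview — holds.
Postmortem must start at one of 4pm through 7pm (inclusive) — holds.
OffsitePrep can't start before 3pm — holds.
Budget is restricted to the 3pm to 7pm start slots, inclusive — holds.
Quinn is required at One-on-one and at Legal — holds.
The latest acceptable start time for Triage is 7pm — holds.
Budget has to happen before One-on-one — holds.
Demo has to be in the 5pm slot or an earlier one — holds.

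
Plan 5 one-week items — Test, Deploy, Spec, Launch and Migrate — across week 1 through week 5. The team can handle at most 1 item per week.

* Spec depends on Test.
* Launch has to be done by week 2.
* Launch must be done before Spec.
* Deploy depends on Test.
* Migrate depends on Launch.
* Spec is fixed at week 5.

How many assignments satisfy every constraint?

Splitting on Test: it can be week 1 (2), week 2 (2), week 3 (1). Listing each branch's schedules as (Deploy, Spec, Launch, Migrate) by week number:
Test=week 1: (3,5,2,4) (4,5,2,3) — 2.
Test=week 2: (3,5,1,4) (4,5,1,3) — 2.
Test=week 3: (4,5,1,2) — 1.
Summing: 2 + 2 + 1 = 5.

5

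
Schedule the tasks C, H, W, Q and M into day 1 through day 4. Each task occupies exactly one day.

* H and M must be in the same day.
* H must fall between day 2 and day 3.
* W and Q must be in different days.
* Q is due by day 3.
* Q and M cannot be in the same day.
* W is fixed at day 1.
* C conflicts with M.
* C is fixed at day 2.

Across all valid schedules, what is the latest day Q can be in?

day 2

Q's own window allows nothing later than day 3.
Q at day 2 is achievable: C -> day 2, M -> day 3, Q -> day 2, H -> day 3, W -> day 1.
Nothing later works — the conflict constraints rule out every day after day 2.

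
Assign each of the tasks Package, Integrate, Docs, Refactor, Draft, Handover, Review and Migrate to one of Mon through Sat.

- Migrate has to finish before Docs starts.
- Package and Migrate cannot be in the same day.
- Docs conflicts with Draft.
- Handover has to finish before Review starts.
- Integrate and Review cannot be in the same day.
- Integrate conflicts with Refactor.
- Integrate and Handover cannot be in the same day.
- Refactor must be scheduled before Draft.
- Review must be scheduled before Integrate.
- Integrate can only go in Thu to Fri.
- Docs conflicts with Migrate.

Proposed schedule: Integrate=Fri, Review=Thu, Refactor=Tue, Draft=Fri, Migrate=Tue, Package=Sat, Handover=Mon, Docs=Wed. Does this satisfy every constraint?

Integrate and Review cannot be in the same day — holds.
Migrate has to finish before Docs starts — holds.
Refactor must be scheduled before Draft — holds.
Docs conflicts with Draft — holds.
Package and Migrate cannot be in the same day — holds.
Handover has to finish before Review starts — holds.
Docs conflicts with Migrate — holds.
Integrate can only go in Thu to Fri — holds.
Integrate conflicts with Refactor — holds.
Integrate and Handover cannot be in the same day — holds.
Review must be scheduled before Integrate — holds.

Yes, all constraints hold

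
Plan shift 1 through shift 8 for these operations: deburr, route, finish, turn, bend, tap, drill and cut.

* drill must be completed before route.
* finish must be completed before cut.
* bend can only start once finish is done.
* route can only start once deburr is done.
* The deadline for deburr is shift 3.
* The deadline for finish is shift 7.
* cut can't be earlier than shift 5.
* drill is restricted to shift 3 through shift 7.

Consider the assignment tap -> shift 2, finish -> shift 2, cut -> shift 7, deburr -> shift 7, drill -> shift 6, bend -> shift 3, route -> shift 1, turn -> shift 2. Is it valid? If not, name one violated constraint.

finish must be completed before cut — holds.
drill is restricted to shift 3 through shift 7 — holds.
The deadline for deburr is shift 3 — violated.
drill must be completed before route — violated.
bend can only start once finish is done — holds.
route can only start once deburr is done — violated.
The deadline for finish is shift 7 — holds.
cut can't be earlier than shift 5 — holds.

No — it violates: route can only start once deburr is done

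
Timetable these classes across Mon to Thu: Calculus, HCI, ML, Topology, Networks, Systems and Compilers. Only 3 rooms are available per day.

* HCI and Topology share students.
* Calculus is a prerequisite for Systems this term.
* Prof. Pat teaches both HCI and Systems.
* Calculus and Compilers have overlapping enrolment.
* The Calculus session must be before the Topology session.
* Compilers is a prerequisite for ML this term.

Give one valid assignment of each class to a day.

Systems -> Tue; ML -> Wed; Compilers -> Tue; Calculus -> Mon; HCI -> Mon; Topology -> Tue; Networks -> Mon

Checking: Calculus(Mon) before Topology(Tue); Compilers(Tue) before ML(Wed); Calculus(Mon) before Systems(Tue); HCI(Mon) != Systems(Tue); Calculus(Mon) != Compilers(Tue); HCI(Mon) != Topology(Tue); max 3 per day (cap 3).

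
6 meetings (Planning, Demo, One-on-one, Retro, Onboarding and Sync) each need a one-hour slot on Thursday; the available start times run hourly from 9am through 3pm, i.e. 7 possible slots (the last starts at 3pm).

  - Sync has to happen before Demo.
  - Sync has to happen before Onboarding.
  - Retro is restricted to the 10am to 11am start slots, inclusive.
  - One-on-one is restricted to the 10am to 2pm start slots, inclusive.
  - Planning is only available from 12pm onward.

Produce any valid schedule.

Onboarding in 10am; One-on-one in 10am; Demo in 10am; Retro in 10am; Sync in 9am; Planning in 12pm

Checking: Sync(9am) before Demo(10am); Sync(9am) before Onboarding(10am); Planning=12pm in [12pm,3pm]; Retro=10am in [10am,11am]; One-on-one=10am in [10am,2pm].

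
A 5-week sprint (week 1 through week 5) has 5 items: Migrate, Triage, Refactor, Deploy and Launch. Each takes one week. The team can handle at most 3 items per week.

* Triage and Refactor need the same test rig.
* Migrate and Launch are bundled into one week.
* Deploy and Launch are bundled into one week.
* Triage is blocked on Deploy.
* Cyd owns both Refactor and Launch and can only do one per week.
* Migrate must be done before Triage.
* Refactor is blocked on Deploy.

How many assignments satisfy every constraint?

Splitting on Migrate: it can be week 1 (12), week 2 (6), week 3 (2). Listing each branch's schedules as (Triage, Refactor, Deploy, Launch) by week number:
Migrate=week 1: (2,3,1,1) (2,4,1,1) (2,5,1,1) (3,2,1,1) (3,4,1,1) (3,5,1,1) (4,2,1,1) (4,3,1,1) (4,5,1,1) (5,2,1,1) (5,3,1,1) (5,4,1,1) — 12.
Migrate=week 2: (3,4,2,2) (3,5,2,2) (4,3,2,2) (4,5,2,2) (5,3,2,2) (5,4,2,2) — 6.
Migrate=week 3: (4,5,3,3) (5,4,3,3) — 2.
Summing: 12 + 6 + 2 = 20.

20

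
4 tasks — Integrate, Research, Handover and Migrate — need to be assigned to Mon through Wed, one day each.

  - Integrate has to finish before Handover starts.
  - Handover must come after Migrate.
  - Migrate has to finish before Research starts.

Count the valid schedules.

Splitting on Integrate: it can be Mon (5), Tue (3). Listing each branch's schedules as (Research, Handover, Migrate):
Integrate=Mon: (Tue,Tue,Mon) (Tue,Wed,Mon) (Wed,Tue,Mon) (Wed,Wed,Mon) (Wed,Wed,Tue) — 5.
Integrate=Tue: (Tue,Wed,Mon) (Wed,Wed,Mon) (Wed,Wed,Tue) — 3.
Summing: 5 + 3 = 8.

8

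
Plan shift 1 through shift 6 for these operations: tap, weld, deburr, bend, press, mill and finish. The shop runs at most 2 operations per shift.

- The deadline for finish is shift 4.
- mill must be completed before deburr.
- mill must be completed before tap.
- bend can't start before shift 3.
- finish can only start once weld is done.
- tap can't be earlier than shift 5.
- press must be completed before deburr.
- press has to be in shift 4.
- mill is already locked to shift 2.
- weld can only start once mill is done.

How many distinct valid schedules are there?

10

Splitting on tap: it can be shift 5 (5), shift 6 (5). Listing each branch's schedules as (weld, deburr, bend, press, mill, finish) by shift number:
tap=shift 5: (3,5,3,4,2,4) (3,5,6,4,2,4) (3,6,3,4,2,4) (3,6,5,4,2,4) (3,6,6,4,2,4) — 5.
tap=shift 6: (3,5,3,4,2,4) (3,5,5,4,2,4) (3,5,6,4,2,4) (3,6,3,4,2,4) (3,6,5,4,2,4) — 5.
Summing: 5 + 5 = 10.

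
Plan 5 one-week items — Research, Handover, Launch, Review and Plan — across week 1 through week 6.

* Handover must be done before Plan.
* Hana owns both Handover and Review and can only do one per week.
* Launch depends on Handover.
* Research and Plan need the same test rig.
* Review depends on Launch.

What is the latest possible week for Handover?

week 4

Downstream work caps Handover at week 4.
Handover at week 4 is achievable: Launch=week 5; Handover=week 4; Plan=week 5; Review=week 6; Research=week 1.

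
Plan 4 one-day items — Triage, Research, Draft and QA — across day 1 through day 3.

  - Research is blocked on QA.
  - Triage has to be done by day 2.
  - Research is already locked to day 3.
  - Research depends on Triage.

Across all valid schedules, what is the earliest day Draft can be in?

day 1

Draft at day 1 is achievable: QA=day 1, Triage=day 1, Research=day 3, Draft=day 1.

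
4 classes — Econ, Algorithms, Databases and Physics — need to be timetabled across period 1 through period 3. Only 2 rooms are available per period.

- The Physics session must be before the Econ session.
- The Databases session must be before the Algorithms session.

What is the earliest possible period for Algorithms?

Precedence pushes Algorithms to at least period 2.
Algorithms at period 2 is achievable: Physics=period 1; Econ=period 2; Algorithms=period 2; Databases=period 1.

period 2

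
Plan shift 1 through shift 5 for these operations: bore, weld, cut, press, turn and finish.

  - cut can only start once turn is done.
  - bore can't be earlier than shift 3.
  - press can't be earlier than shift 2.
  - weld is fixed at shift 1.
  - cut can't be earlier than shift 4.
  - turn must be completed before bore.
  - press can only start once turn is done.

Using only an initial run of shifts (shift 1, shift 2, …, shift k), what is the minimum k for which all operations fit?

The precedence chain requires at least 2 distinct shifts.
cut can't be placed before shift 4, so the schedule must run through at least shift 4.
4 works (last occupied shift: shift 4): for example press=shift 2; finish=shift 1; turn=shift 1; weld=shift 1; bore=shift 3; cut=shift 4.

4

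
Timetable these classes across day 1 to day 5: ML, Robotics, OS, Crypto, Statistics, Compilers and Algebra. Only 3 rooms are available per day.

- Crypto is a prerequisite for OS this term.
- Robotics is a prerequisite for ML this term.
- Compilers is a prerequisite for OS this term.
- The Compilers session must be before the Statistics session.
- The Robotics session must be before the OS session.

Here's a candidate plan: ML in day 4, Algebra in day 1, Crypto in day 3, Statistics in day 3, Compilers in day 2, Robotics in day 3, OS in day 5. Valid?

Robotics is a prerequisite for ML this term — holds.
Only 3 rooms are available per day — holds.
Crypto is a prerequisite for OS this term — holds.
The Robotics session must be before the OS session — holds.
The Compilers session must be before the Statistics session — holds.
Compilers is a prerequisite for OS this term — holds.

Yes, all constraints hold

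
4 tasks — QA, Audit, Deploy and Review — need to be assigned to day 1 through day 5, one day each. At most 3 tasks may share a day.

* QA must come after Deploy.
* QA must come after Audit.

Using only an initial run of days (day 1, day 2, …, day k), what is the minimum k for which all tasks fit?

2 days

The precedence chain requires at least 2 distinct days.
With at most 3 per day and 4 tasks, at least 2 days are needed.
2 works (last occupied day: day 2): for example Audit -> day 1; Review -> day 1; Deploy -> day 1; QA -> day 2.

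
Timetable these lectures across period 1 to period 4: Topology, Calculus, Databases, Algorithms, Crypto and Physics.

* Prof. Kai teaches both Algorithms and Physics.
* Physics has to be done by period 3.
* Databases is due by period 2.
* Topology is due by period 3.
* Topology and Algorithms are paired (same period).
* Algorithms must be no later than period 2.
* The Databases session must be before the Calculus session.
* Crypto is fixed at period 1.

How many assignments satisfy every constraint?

Splitting on Topology: it can be period 1 (10), period 2 (10). Listing each branch's schedules as (Calculus, Databases, Algorithms, Crypto, Physics) by period number:
Topology=period 1: (2,1,1,1,2) (2,1,1,1,3) (3,1,1,1,2) (3,1,1,1,3) (3,2,1,1,2) (3,2,1,1,3) (4,1,1,1,2) (4,1,1,1,3) (4,2,1,1,2) (4,2,1,1,3) — 10.
Topology=period 2: (2,1,2,1,1) (2,1,2,1,3) (3,1,2,1,1) (3,1,2,1,3) (3,2,2,1,1) (3,2,2,1,3) (4,1,2,1,1) (4,1,2,1,3) (4,2,2,1,1) (4,2,2,1,3) — 10.
Summing: 10 + 10 = 20.

20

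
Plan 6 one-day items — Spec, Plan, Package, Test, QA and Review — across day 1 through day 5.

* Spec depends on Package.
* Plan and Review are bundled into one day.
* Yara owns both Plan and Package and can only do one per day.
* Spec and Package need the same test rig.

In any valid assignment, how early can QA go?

QA at day 1 is achievable: Spec in day 2; QA in day 1; Test in day 1; Review in day 2; Package in day 1; Plan in day 2.

day 1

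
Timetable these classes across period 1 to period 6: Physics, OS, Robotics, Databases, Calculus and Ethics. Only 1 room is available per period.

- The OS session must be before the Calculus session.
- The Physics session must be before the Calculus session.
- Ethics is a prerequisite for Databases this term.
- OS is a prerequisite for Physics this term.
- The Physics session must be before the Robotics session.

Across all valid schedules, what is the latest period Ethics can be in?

period 5

Downstream work caps Ethics at period 5.
Ethics at period 5 is achievable: Physics -> period 2; Calculus -> period 3; Databases -> period 6; Robotics -> period 4; OS -> period 1; Ethics -> period 5.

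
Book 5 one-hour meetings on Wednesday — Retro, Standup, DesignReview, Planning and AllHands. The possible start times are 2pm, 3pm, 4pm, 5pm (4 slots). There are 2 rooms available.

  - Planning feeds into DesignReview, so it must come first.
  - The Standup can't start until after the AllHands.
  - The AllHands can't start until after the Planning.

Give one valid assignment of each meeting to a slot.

Standup -> 4pm, DesignReview -> 3pm, Retro -> 2pm, AllHands -> 3pm, Planning -> 2pm

Checking: AllHands(3pm) before Standup(4pm); Planning(2pm) before DesignReview(3pm); Planning(2pm) before AllHands(3pm); max 2 per slot (cap 2).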